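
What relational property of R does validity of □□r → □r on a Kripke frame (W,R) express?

Density

Suppose □□r→□r is valid. Take Rxy and set V(r)={w : xR²w}. Then □□r at x, so □r at x, so r at y, i.e. ∃z(Rxz∧Rzy).
Conversely, on a frame with density the schema holds at every world under every valuation.
Frame condition: ∀x ∀y (Rxy → ∃z (Rxz ∧ Rzy)).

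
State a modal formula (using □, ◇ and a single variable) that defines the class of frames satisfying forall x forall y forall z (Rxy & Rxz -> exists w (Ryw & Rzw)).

◇□s → □◇s

A defining formula is ◇□s → □◇s (the .2 axiom).
Suppose ◇□s→□◇s is valid. Take Rxy, Rxz and set V(s)={w : Ryw}. Then □s at y so ◇□s at x, so □◇s at x, so ◇s at z, giving w with Rzw and Ryw.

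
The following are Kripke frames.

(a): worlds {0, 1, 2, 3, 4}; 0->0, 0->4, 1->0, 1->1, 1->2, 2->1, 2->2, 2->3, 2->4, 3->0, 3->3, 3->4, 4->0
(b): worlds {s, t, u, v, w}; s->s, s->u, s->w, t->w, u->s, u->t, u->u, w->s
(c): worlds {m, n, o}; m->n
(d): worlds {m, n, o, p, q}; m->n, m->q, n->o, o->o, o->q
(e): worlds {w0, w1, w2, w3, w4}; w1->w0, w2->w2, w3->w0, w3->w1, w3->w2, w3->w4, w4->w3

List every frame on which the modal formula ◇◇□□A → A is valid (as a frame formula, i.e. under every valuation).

(c)

Frame correspondent (Sahlqvist): ∀x ∀y (xR²y → ∃w (yR²w ∧ x = w)) — i.e. a generalized confluence (Geach) condition.
(a): fails — 1R²0 but no w with 0R²w and 1=w.
(b): fails — uR²t but no w* with tR²w* and u=w*.
(c): condition met.
(d): fails — mR²o but no w with oR²w and m=w.
(e): fails — w3R²w0 but no w with w0R²w and w3=w.
Valid on: (c).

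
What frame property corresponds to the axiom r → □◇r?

symmetry: ∀x ∀y (Rxy → Ryx)

This is the B axiom.
Its frame correspondent is symmetry — ∀x ∀y (Rxy → Ryx).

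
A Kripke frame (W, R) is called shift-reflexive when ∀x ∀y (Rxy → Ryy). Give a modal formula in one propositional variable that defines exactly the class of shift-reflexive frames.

□(□q → q)

The condition is shift-reflexivity. The T□ schema □(□q → q) defines it.
Suppose □(□q→q) is valid. Take Rxy and set V(q)={w : Ryw}. Then at y, □q holds; since □(□q→q) at x, □q→q at y, so q at y, i.e. Ryy.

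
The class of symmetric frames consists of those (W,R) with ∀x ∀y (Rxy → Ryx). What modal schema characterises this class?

A defining formula is ψ → □◇ψ (the B axiom).

ψ → □◇ψ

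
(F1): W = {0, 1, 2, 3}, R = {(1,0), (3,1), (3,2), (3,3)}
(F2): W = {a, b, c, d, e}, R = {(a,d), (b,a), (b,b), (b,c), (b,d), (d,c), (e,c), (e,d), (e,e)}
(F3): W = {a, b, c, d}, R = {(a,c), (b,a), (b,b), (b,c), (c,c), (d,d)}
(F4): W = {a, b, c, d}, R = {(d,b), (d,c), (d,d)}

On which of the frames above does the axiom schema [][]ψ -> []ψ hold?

(F3), (F4)

Frame correspondent (Sahlqvist): forall x forall y (Rxy -> exists z (Rxz & Rzy)) — i.e. density.
(F1): fails — R10 but no z with R1z and Rz0.
(F2): fails — Rdc but no z with Rdz and Rzc.
(F3): condition met.
(F4): condition met.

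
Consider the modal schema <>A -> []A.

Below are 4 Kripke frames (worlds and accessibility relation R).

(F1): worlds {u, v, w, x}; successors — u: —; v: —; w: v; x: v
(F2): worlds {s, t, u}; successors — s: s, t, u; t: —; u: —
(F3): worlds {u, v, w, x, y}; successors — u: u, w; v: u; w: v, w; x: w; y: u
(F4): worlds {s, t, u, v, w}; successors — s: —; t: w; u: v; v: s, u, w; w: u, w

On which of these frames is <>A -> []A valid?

(F1)

The schema corresponds to partial functionality: forall x forall y forall z (Rxy & Rxz -> y = z).
(F1): satisfies the condition.
(F2): fails — s sees both s and t.
(F3): fails — u sees both u and w.
(F4): fails — v sees both s and u.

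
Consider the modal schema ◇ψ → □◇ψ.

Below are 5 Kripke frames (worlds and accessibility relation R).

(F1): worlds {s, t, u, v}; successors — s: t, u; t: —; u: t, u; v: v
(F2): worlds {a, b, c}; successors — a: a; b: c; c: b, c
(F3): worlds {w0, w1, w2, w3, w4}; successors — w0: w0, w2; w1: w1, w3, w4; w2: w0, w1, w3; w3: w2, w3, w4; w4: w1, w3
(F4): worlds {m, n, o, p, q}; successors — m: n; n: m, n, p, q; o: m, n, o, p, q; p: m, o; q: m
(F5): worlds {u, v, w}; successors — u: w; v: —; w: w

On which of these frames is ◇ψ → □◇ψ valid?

(F5)

Frame correspondent (Sahlqvist): ∀x ∀y ∀z (Rxy ∧ Rxz → Ryz) — i.e. the Euclidean property.
(F1): fails — Rst and Rsu but not Rtu.
(F2): fails — Rcb and Rcb but not Rbb.
(F3): fails — Rw0w2 and Rw0w2 but not Rw2w2.
(F4): fails — Rnq and Rnn but not Rqn.
(F5): condition met.
Valid on: (F5).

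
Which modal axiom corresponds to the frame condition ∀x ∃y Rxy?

This is seriality; the standard corresponding axiom is D: □s → ◇s.
Suppose □s→◇s is valid. At any x set V(s)=W. Then □s at x, so ◇s at x, so x has a successor.

□s → ◇s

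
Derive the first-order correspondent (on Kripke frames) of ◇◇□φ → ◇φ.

∀x ∀y (xR²y → ∃w (yRw ∧ xRw))

This is a Sahlqvist (Geach-type) schema ◇^2□^1φ → □^0◇^1φ.
Minimal-valuation argument: fix x; take any y with xR^2y and any z with xR^0z. Set V(φ) to the set of worlds R-reachable from y in exactly 1 step. Then □^1φ holds at y, so the antecedent holds at x; validity forces ◇^1φ at z, giving a w with zR^1w and yR^1w.
First-order correspondent: ∀x ∀y (xR²y → ∃w (yRw ∧ xRw)).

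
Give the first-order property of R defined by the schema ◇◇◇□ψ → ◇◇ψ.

∀x ∀y (xR³y → ∃w (yRw ∧ xR²w))

This is a Sahlqvist (Geach-type) schema ◇^3□^1ψ → □^0◇^2ψ.
Minimal-valuation argument: fix x; take any y with xR^3y and any z with xR^0z. Set V(ψ) to the set of worlds R-reachable from y in exactly 1 step. Then □^1ψ holds at y, so the antecedent holds at x; validity forces ◇^2ψ at z, giving a w with zR^2w and yR^1w.
First-order correspondent: ∀x ∀y (xR³y → ∃w (yRw ∧ xR²w)).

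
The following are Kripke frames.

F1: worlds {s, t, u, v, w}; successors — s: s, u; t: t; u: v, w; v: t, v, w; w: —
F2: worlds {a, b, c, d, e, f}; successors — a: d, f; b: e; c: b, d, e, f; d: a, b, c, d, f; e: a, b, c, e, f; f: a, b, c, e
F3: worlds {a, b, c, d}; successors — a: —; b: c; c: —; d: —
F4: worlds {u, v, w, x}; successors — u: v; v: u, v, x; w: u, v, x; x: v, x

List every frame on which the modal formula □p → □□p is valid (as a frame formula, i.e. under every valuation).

F3

This is the axiom for transitivity; its first-order frame correspondent is ∀x ∀y ∀z (Rxy ∧ Ryz → Rxz).
F1: fails — Ruv and Rvt but not Rut.
F2: fails — Rcd and Rda but not Rca.
F3: satisfies the condition.
F4: fails — Ruv and Rvu but not Ruu.
Valid on: F3.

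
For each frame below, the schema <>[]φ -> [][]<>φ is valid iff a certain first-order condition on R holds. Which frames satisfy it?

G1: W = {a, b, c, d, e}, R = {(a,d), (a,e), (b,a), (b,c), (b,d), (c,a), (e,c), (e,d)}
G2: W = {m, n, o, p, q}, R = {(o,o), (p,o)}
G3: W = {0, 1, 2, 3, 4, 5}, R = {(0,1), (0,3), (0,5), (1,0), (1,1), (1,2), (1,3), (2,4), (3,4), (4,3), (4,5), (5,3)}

G2

This is the axiom for a generalized confluence (Geach) condition; its first-order frame correspondent is forall x forall y forall z ((xRy & x R^2 z) -> exists w (yRw & zRw)).
G1: fails — aRd, aR²c but no w with dRw and cRw.
G2: holds.
G3: fails — 0R1, 0R²2 but no w with 1Rw and 2Rw.
Valid on: G2.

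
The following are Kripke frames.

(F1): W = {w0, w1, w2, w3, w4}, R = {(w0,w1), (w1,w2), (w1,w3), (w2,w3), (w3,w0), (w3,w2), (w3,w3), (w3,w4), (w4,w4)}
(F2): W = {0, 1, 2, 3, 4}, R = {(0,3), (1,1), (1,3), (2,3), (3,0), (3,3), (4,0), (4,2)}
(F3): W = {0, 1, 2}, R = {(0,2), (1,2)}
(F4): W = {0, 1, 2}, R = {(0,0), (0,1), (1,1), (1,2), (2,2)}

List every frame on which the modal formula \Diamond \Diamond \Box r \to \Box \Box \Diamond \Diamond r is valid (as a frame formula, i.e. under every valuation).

(F2), (F3)

The schema corresponds to a generalized confluence (Geach) condition: \forall x \forall y \forall z ((x R^2 y \wedge x R^2 z) \to \exists w (yRw \wedge z R^2 w)).
(F1): fails — w1R²w0, w1R²w0 but no w with w0Rw and w0R²w.
(F2): condition met.
(F3): condition met.
(F4): fails — 0R²0, 0R²2 but no w with 0Rw and 2R²w.
Valid on: (F2), (F3).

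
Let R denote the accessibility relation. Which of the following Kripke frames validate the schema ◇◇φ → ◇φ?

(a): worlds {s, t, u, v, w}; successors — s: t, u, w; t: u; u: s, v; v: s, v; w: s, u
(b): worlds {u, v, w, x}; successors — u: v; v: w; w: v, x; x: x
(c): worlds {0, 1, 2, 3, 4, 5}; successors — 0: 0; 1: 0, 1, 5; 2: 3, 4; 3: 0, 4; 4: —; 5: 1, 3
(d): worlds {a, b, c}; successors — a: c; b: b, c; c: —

(d)

Frame correspondent (Sahlqvist): ∀x ∀y ∀z (Rxy ∧ Ryz → Rxz) — i.e. transitivity.
(a): fails — Rwu and Ruv but not Rwv.
(b): fails — Ruv and Rvw but not Ruw.
(c): fails — R53 and R34 but not R54.
(d): satisfies the condition.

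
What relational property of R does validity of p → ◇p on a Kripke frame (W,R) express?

Equivalently (dual form): □p → p.
Suppose □p→p is valid. At any x set V(p)={w : Rxw}. Then □p holds at x, so p holds at x, i.e. Rxx.

reflexivity: ∀x Rxx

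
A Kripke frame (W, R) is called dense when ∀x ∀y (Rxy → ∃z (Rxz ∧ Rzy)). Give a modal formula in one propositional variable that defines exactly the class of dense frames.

□□p → □p

This is density; the standard corresponding axiom is C4: □□p → □p.
Suppose □□p→□p is valid. Take Rxy and set V(p)={w : xR²w}. Then □□p at x, so □p at x, so p at y, i.e. ∃z(Rxz∧Rzy).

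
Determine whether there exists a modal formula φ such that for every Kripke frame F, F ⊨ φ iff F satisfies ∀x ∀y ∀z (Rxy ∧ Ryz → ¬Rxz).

Not definable by any modal formula

Any modally definable frame class is closed under surjective bounded morphisms.
The 7-cycle (worlds w0,w1,w2,w3,w4,w5,w6 with w0→w1→w2→w3→w4→w5→w6→w0) is intransitive. Mapping every world to a single reflexive point • is a surjective bounded morphism; the reflexive point is not intransitive (R••∧R•• but R••).
So no modal formula (or set of formulas) defines exactly the intransitive frames.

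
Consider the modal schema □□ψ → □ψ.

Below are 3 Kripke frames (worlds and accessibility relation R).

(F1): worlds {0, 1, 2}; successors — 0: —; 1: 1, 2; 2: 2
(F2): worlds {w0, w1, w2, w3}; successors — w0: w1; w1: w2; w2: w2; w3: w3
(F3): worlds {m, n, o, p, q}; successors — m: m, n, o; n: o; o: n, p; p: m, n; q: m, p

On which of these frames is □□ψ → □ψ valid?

Frame correspondent (Sahlqvist): ∀x ∀y (Rxy → ∃z (Rxz ∧ Rzy)) — i.e. density.
(F1): condition met.
(F2): fails — Rw0w1 but no z with Rw0z and Rzw1.
(F3): fails — Rop but no z with Roz and Rzp.
Valid on: (F1).

(F1)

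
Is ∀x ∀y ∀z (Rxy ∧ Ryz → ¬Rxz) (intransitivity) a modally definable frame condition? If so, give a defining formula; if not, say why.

Modal frame validity is preserved under surjective bounded morphisms.
The 7-cycle (worlds a,b,c,d,e,f,g with a→b→c→d→e→f→g→a) is intransitive. Mapping every world to a single reflexive point • is a surjective bounded morphism; the reflexive point is not intransitive (R••∧R•• but R••).
So the class is not modally definable.

No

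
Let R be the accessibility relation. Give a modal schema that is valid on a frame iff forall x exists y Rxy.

A defining formula is □r → ◇r (the D axiom).
Suppose □r→◇r is valid. At any x set V(r)=W. Then □r at x, so ◇r at x, so x has a successor.

□r → ◇r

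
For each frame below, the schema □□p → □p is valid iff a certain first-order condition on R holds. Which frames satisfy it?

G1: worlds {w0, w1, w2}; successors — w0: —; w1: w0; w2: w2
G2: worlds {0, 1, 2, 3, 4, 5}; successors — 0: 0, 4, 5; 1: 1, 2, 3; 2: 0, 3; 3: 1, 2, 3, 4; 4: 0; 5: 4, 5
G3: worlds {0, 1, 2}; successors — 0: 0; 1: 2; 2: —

G2

Frame correspondent (Sahlqvist): ∀x ∀y (Rxy → ∃z (Rxz ∧ Rzy)) — i.e. density.
G1: fails — Rw1w0 but no z with Rw1z and Rzw0.
G2: ✓.
G3: fails — R12 but no z with R1z and Rz2.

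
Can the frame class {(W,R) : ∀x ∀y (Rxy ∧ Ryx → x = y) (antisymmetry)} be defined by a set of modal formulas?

Not definable by any modal formula

Modal frame validity is preserved under surjective bounded morphisms.
The 8-cycle (worlds w0,w1,w2,w3,w4,w5,w6,w7 with w0→w1→w2→w3→w4→w5→w6→w7→w0) is antisymmetric. Sending even-indexed worlds to s and odd-indexed worlds to t is a surjective bounded morphism onto the two-world frame with s↔t, which is not antisymmetric.
Hence antisymmetry is not modally definable.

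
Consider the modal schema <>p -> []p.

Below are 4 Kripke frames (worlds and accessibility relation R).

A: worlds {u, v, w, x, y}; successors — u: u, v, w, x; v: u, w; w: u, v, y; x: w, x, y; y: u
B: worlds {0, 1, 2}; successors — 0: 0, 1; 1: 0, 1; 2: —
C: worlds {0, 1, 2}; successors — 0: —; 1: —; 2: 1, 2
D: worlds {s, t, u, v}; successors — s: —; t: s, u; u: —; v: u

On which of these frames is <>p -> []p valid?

The schema corresponds to partial functionality: forall x forall y forall z (Rxy & Rxz -> y = z).
A: fails — u sees both u and v.
B: fails — 0 sees both 0 and 1.
C: fails — 2 sees both 1 and 2.
D: fails — t sees both s and u.
Valid on no frame.

none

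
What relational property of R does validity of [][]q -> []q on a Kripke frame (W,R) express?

density

This is the C4 axiom.
It corresponds to density: forall x forall y (Rxy -> exists z (Rxz & Rzy)).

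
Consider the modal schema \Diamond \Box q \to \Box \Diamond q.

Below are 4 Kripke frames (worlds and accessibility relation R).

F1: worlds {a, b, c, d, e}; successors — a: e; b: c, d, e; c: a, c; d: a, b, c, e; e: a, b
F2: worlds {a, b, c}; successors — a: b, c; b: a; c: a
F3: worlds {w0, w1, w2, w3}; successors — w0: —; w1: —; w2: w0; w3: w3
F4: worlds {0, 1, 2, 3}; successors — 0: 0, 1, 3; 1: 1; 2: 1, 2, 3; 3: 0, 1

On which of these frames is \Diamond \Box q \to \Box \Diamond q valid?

F2, F4

This is the axiom for convergence; its first-order frame correspondent is \forall x \forall y \forall z (Rxy \wedge Rxz \to \exists w (Ryw \wedge Rzw)).
F1: fails — Rcc and Rca but c and a have no common successor.
F2: condition met.
F3: fails — Rw2w0 and Rw2w0 but w0 and w0 have no common successor.
F4: condition met.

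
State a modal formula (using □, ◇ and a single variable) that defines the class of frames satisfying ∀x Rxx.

A defining formula is □ψ → ψ (the T axiom).
Suppose □ψ→ψ is valid. At any x set V(ψ)={w : Rxw}. Then □ψ holds at x, so ψ holds at x, i.e. Rxx.

□ψ → ψ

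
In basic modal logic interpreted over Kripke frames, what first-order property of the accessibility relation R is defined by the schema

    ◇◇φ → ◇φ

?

This schema is equivalent to the 4 axiom □φ → □□φ.
Its frame correspondent is transitivity — ∀x ∀y ∀z (Rxy ∧ Ryz → Rxz).

Transitivity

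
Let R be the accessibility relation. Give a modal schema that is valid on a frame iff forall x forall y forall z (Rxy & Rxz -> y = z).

A defining formula is ◇p → □p (the CD axiom).
Suppose ◇p→□p is valid. Take Rxy, Rxz and set V(p)={y}. Then ◇p at x, so □p at x, so p at z, i.e. z=y.

◇p → □p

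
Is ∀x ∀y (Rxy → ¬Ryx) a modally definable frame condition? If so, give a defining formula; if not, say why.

Any modally definable frame class is closed under surjective bounded morphisms.
The 5-cycle (worlds 0,1,2,3,4 with 0→1→2→3→4→0) is asymmetric. Mapping every world to a single reflexive point • is a surjective bounded morphism, and the reflexive point is not asymmetric (R•• but asymmetry requires ¬R••).
So the class is not modally definable.

Not definable by any modal formula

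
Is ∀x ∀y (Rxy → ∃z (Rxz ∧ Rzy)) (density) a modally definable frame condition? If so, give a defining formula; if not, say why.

Definable; □□p → □p defines it

The condition is density. A defining modal formula is □□p → □p.
Suppose □□p→□p is valid. Take Rxy and set V(p)={w : xR²w}. Then □□p at x, so □p at x, so p at y, i.e. ∃z(Rxz∧Rzy).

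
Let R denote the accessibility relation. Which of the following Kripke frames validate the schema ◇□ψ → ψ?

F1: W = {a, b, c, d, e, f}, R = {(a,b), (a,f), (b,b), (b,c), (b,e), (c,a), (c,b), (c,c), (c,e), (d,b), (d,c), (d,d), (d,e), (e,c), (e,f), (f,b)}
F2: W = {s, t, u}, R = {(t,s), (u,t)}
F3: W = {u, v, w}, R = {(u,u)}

F3

This is the axiom for symmetry; its first-order frame correspondent is ∀x ∀y (Rxy → Ryx).
F1: fails — Rdc but not Rcd.
F2: fails — Rts but not Rst.
F3: satisfies the condition.
Valid on: F3.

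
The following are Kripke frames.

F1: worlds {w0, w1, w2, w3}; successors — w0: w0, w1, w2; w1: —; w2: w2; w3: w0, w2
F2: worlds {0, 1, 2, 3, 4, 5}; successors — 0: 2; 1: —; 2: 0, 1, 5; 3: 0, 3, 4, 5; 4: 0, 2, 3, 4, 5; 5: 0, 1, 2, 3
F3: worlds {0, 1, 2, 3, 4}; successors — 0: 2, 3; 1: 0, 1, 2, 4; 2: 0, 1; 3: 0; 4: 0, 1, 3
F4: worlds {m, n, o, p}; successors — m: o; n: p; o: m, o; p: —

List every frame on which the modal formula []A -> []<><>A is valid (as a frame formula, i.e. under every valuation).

F3

This is the axiom for a generalized confluence (Geach) condition; its first-order frame correspondent is forall x forall z (xRz -> exists w (xRw & z R^2 w)).
F1: fails — w0Rw1 but no w with w0Rw and w1R²w.
F2: fails — 2R1 but no w with 2Rw and 1R²w.
F3: ✓.
F4: fails — nRp but no w with nRw and pR²w.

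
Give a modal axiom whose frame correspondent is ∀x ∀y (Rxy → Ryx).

This is symmetry; the standard corresponding axiom is B: ψ → □◇ψ.
Suppose ψ→□◇ψ is valid. Take Rxy and set V(ψ)={x}. Then ψ at x, so □◇ψ at x, so ◇ψ at y, so some z with Ryz has ψ; z=x, i.e. Ryx.

ψ → □◇ψ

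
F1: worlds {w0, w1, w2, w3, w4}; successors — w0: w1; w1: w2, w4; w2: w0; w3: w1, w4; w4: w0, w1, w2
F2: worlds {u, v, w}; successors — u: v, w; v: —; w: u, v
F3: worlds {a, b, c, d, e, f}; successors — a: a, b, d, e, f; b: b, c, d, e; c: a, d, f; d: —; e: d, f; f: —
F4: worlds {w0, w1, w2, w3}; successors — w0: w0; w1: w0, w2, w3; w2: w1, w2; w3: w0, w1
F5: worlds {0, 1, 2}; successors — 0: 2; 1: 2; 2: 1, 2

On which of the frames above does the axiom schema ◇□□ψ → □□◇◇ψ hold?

This is the axiom for a generalized confluence (Geach) condition; its first-order frame correspondent is ∀x ∀y ∀z ((xRy ∧ xR²z) → ∃w (yR²w ∧ zR²w)).
F1: fails — w1Rw2, w1R²w0 but no w with w2R²w and w0R²w.
F2: fails — uRv, uR²u but no t with vR²t and uR²t.
F3: fails — aRa, aR²d but no w with aR²w and dR²w.
F4: satisfies the condition.
F5: satisfies the condition.

F4, F5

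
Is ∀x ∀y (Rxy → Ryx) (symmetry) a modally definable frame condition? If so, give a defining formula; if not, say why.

This is a Sahlqvist condition; the B axiom r → □◇r defines it.
Suppose r→□◇r is valid. Take Rxy and set V(r)={x}. Then r at x, so □◇r at x, so ◇r at y, so some z with Ryz has r; z=x, i.e. Ryx.

Yes, by r → □◇r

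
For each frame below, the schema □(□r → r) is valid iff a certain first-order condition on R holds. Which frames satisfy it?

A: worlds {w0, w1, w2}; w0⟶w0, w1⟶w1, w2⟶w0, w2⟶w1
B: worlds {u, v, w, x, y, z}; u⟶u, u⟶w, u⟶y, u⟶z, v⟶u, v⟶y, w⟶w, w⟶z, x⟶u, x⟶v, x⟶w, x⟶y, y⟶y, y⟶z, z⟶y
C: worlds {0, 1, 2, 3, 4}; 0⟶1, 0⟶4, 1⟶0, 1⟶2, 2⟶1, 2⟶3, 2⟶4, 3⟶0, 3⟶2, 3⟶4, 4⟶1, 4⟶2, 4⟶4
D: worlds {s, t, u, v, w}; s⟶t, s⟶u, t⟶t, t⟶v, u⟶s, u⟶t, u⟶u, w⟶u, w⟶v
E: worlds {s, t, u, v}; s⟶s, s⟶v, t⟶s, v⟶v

The schema corresponds to shift-reflexivity: ∀x ∀y (Rxy → Ryy).
A: ✓.
B: fails — Ruz but not Rzz.
C: fails — R10 but not R00.
D: fails — Rtv but not Rvv.
E: ✓.

A, E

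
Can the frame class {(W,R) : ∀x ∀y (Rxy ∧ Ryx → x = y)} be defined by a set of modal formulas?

Any modally definable frame class is closed under surjective bounded morphisms.
The 6-cycle (worlds 0,1,2,3,4,5 with 0→1→2→3→4→5→0) is antisymmetric. Sending even-indexed worlds to • and odd-indexed worlds to ∘ is a surjective bounded morphism onto the two-world frame with •↔∘, which is not antisymmetric.
Hence antisymmetry is not modally definable.

Not definable by any modal formula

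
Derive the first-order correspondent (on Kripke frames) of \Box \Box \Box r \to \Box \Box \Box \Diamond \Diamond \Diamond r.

This is a Sahlqvist (Geach-type) schema ◇^0□^3r → □^3◇^3r.
First-order correspondent: \forall x \forall z (x R^3 z \to \exists w (x R^3 w \wedge z R^3 w)).

\forall x \forall z (x R^3 z \to \exists w (x R^3 w \wedge z R^3 w))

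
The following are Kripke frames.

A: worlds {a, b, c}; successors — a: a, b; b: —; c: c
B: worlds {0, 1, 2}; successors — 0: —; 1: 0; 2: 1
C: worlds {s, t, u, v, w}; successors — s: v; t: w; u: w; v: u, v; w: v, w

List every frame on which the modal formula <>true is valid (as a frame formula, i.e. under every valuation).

C

This is the axiom for seriality; its first-order frame correspondent is forall x exists y Rxy.
A: fails — world b has no successor.
B: fails — world 0 has no successor.
C: ✓.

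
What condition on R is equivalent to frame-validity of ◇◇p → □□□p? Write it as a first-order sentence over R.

∀x ∀y ∀z ((xR²y ∧ xR³z) → ∃w (y = w ∧ z = w))

This is a Sahlqvist (Geach-type) schema ◇^2□^0p → □^3◇^0p.
Minimal-valuation argument: fix x; take any y with xR^2y and any z with xR^3z. Set V(p) to the set of worlds R-reachable from y in exactly 0 steps. Then □^0p holds at y, so the antecedent holds at x; validity forces ◇^0p at z, giving a w with zR^0w and yR^0w.
First-order correspondent: ∀x ∀y ∀z ((xR²y ∧ xR³z) → ∃w (y = w ∧ z = w)).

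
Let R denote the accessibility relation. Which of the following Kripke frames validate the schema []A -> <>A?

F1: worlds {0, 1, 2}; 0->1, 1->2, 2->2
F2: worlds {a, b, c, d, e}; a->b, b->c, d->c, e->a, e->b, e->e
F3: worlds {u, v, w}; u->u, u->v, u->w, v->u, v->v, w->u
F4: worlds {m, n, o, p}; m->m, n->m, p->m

This is the axiom for seriality; its first-order frame correspondent is forall x exists y Rxy.
F1: condition met.
F2: fails — world c has no successor.
F3: condition met.
F4: fails — world o has no successor.

F1, F3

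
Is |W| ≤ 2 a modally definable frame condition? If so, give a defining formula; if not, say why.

If a class were modally definable it would be closed under disjoint unions (Goldblatt–Thomason).
Any modal formula valid on each of 3 disjoint one-world frames is valid on their disjoint union (validity is preserved under disjoint unions). Each one-world frame has |W|=1≤2, but the union has |W|=3.
So the class is not modally definable.

No — not modally definable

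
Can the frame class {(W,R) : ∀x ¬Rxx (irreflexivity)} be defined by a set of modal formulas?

No

If a class were modally definable it would be closed under surjective bounded morphisms (Goldblatt–Thomason).
The 5-cycle (worlds a,b,c,d,e with a→b→c→d→e→a) is irreflexive, and the map sending every world to a single reflexive point • is a surjective bounded morphism (forth: every edge maps to (•,•); back: every world has a successor). So any modal formula valid on the 5-cycle is also valid on the reflexive point, which is not irreflexive.
Hence irreflexivity is not modally definable.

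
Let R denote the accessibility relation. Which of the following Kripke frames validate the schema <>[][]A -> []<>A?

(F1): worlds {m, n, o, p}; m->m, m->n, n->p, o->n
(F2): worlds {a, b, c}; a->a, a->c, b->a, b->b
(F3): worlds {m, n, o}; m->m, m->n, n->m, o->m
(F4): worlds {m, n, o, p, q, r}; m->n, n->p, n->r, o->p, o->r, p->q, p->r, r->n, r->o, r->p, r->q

The schema corresponds to a generalized confluence (Geach) condition: forall x forall y forall z ((xRy & xRz) -> exists w (y R^2 w & zRw)).
(F1): fails — mRn, mRm but no w with nR²w and mRw.
(F2): fails — aRa, aRc but no w with aR²w and cRw.
(F3): holds.
(F4): fails — pRq, pRq but no w with qR²w and qRw.
Valid on: (F3).

(F3)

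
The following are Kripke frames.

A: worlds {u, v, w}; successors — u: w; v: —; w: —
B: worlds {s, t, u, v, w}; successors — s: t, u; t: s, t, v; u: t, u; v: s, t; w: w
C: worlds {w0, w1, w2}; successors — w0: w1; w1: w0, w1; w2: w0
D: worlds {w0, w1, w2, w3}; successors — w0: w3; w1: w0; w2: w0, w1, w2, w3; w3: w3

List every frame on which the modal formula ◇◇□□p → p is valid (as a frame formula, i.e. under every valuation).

This is the axiom for a generalized confluence (Geach) condition; its first-order frame correspondent is ∀x ∀y (xR²y → ∃w (yR²w ∧ x = w)).
A: ✓.
B: ✓.
C: fails — w2R²w1 but no w with w1R²w and w2=w.
D: fails — w0R²w3 but no w with w3R²w and w0=w.
Valid on: A, B.

A, B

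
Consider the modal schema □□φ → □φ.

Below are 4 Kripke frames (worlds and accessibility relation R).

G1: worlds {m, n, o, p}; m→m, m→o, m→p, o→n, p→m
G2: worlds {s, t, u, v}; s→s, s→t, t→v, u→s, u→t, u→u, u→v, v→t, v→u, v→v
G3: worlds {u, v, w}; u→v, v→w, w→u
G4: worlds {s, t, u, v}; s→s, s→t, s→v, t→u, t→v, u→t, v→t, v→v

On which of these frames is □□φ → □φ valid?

This is the axiom for density; its first-order frame correspondent is ∀x ∀y (Rxy → ∃z (Rxz ∧ Rzy)).
G1: fails — Ron but no z with Roz and Rzn.
G2: condition met.
G3: fails — Ruv but no z with Ruz and Rzv.
G4: fails — Rut but no z with Ruz and Rzt.
Valid on: G2.

G2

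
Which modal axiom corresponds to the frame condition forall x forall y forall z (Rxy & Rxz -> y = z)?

A defining formula is ◇p → □p (the CD axiom).

◇p → □p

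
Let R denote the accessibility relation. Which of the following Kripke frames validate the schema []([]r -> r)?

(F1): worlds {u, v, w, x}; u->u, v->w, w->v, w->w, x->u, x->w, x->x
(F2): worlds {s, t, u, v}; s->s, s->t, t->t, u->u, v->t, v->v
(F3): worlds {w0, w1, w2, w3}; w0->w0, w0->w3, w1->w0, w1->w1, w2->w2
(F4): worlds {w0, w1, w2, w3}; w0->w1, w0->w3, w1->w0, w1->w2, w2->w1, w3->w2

(F2)

The schema corresponds to shift-reflexivity: forall x forall y (Rxy -> Ryy).
(F1): fails — Rwv but not Rvv.
(F2): ✓.
(F3): fails — Rw0w3 but not Rw3w3.
(F4): fails — Rw1w2 but not Rw2w2.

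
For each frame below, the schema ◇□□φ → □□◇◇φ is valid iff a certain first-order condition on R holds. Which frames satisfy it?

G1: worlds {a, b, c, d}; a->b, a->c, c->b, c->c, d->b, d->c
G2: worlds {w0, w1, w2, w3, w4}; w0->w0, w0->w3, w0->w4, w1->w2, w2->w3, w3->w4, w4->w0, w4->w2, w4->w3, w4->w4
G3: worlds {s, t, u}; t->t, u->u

G2, G3

This is the axiom for a generalized confluence (Geach) condition; its first-order frame correspondent is ∀x ∀y ∀z ((xRy ∧ xR²z) → ∃w (yR²w ∧ zR²w)).
G1: fails — aRb, aR²b but no w with bR²w and bR²w.
G2: satisfies the condition.
G3: satisfies the condition.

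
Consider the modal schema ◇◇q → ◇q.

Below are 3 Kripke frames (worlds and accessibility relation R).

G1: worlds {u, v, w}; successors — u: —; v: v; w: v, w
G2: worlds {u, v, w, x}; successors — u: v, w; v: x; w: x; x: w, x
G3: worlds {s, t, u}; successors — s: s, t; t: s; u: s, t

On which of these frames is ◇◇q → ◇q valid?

G1

Frame correspondent (Sahlqvist): ∀x ∀y (xR²y → ∃w (y = w ∧ xRw)) — i.e. a generalized confluence (Geach) condition.
G1: satisfies the condition.
G2: fails — uR²x but no t with x=t and uRt.
G3: fails — tR²t but no w with t=w and tRw.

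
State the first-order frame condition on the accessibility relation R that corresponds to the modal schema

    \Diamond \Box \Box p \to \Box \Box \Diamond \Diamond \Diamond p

\forall x \forall y \forall z ((xRy \wedge x R^2 z) \to \exists w (y R^2 w \wedge z R^3 w))

This is a Sahlqvist (Geach-type) schema ◇^1□^2p → □^2◇^3p.
Minimal-valuation argument: fix x; take any y with xR^1y and any z with xR^2z. Set V(p) to the set of worlds R-reachable from y in exactly 2 steps. Then □^2p holds at y, so the antecedent holds at x; validity forces ◇^3p at z, giving a w with zR^3w and yR^2w.
First-order correspondent: \forall x \forall y \forall z ((xRy \wedge x R^2 z) \to \exists w (y R^2 w \wedge z R^3 w)).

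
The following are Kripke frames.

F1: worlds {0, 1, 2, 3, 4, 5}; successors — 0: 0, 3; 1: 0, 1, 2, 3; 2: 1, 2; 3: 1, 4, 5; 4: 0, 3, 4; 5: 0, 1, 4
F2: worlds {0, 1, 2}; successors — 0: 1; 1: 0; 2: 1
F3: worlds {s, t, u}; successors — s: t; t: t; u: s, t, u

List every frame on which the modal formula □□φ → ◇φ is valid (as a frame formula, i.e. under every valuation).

F1, F3

Frame correspondent (Sahlqvist): ∀x ∃w (xR²w ∧ xRw) — i.e. a generalized confluence (Geach) condition.
F1: condition met.
F2: fails — at 0 but no w with 0R²w and 0Rw.
F3: condition met.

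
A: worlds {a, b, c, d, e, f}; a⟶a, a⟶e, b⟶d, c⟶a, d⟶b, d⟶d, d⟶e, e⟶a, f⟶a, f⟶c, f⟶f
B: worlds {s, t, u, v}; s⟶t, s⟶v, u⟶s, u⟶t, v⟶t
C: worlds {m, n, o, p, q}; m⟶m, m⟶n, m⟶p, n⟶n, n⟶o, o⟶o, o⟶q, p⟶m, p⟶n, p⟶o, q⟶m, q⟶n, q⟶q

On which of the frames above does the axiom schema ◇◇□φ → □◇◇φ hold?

C

The schema corresponds to a generalized confluence (Geach) condition: ∀x ∀y ∀z ((xR²y ∧ xRz) → ∃w (yRw ∧ zR²w)).
A: fails — dR²b, dRe but no w with bRw and eR²w.
B: fails — sR²t, sRt but no w with tRw and tR²w.
C: holds.
Valid on: C.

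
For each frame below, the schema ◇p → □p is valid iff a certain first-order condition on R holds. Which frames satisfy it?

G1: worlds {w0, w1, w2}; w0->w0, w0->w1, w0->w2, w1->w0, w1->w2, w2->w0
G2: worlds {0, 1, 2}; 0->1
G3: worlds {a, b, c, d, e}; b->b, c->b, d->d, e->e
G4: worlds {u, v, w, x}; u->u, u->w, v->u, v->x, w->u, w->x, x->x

The schema corresponds to partial functionality: ∀x ∀y ∀z (Rxy ∧ Rxz → y = z).
G1: fails — w0 sees both w0 and w1.
G2: condition met.
G3: condition met.
G4: fails — u sees both u and w.
Valid on: G2, G3.

G2, G3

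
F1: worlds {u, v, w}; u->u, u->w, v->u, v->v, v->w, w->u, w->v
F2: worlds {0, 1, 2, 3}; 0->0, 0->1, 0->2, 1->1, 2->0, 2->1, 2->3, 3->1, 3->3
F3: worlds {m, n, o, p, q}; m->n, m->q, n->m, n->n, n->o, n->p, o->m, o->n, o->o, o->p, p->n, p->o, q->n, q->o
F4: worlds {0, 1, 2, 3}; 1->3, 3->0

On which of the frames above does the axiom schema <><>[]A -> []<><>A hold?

Frame correspondent (Sahlqvist): forall x forall y forall z ((x R^2 y & xRz) -> exists w (yRw & z R^2 w)) — i.e. a generalized confluence (Geach) condition.
F1: holds.
F2: holds.
F3: holds.
F4: fails — 1R²0, 1R3 but no w with 0Rw and 3R²w.
Valid on: F1, F2, F3.

F1, F2, F3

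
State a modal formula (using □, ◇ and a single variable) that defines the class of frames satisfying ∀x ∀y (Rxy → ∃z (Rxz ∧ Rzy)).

□□s → □s

The condition is density. The C4 schema □□s → □s defines it.
Suppose □□s→□s is valid. Take Rxy and set V(s)={w : xR²w}. Then □□s at x, so □s at x, so s at y, i.e. ∃z(Rxz∧Rzy).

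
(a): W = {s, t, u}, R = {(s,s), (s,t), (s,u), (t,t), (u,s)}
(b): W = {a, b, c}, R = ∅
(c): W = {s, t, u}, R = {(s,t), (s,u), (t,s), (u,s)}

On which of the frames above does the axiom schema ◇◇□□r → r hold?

(b), (c)

This is the axiom for a generalized confluence (Geach) condition; its first-order frame correspondent is ∀x ∀y (xR²y → ∃w (yR²w ∧ x = w)).
(a): fails — sR²t but no w with tR²w and s=w.
(b): ✓.
(c): ✓.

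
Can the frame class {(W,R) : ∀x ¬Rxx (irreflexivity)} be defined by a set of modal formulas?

No — not modally definable

If a class were modally definable it would be closed under surjective bounded morphisms (Goldblatt–Thomason).
The 4-cycle (worlds 0,1,2,3 with 0→1→2→3→0) is irreflexive, and the map sending every world to a single reflexive point • is a surjective bounded morphism (forth: every edge maps to (•,•); back: every world has a successor). So any modal formula valid on the 4-cycle is also valid on the reflexive point, which is not irreflexive.
So the class is not modally definable.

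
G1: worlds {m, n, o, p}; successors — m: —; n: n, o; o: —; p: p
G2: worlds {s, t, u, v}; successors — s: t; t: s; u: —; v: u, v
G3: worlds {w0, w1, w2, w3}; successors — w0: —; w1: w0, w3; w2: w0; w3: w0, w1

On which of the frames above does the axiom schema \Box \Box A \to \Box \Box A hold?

Frame correspondent (Sahlqvist): \forall x \forall z (x R^2 z \to \exists w (x R^2 w \wedge z = w)) — i.e. a generalized confluence (Geach) condition.
G1: condition met.
G2: condition met.
G3: condition met.
Valid on: G1, G2, G3.

G1, G2, G3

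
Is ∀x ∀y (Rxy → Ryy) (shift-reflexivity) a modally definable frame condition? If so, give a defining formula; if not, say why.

This is a Sahlqvist condition; the T□ axiom □(□q → q) defines it.
Suppose □(□q→q) is valid. Take Rxy and set V(q)={w : Ryw}. Then at y, □q holds; since □(□q→q) at x, □q→q at y, so q at y, i.e. Ryy.

Definable; □(□q → q) defines it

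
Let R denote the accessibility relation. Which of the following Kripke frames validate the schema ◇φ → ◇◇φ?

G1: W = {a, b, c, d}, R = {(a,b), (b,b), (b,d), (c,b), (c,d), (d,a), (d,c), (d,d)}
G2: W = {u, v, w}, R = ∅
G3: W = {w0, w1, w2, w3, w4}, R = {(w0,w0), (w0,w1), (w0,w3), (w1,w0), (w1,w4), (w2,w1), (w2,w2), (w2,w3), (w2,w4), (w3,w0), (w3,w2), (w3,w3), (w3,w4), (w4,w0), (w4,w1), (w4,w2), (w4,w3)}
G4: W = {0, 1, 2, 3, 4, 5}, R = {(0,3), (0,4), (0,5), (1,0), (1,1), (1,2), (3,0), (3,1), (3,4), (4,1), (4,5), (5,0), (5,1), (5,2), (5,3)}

G1, G2

This is the axiom for a generalized confluence (Geach) condition; its first-order frame correspondent is ∀x ∀y (xRy → ∃w (y = w ∧ xR²w)).
G1: ✓.
G2: ✓.
G3: fails — w1Rw4 but no w with w4=w and w1R²w.
G4: fails — 4R5 but no w with 5=w and 4R²w.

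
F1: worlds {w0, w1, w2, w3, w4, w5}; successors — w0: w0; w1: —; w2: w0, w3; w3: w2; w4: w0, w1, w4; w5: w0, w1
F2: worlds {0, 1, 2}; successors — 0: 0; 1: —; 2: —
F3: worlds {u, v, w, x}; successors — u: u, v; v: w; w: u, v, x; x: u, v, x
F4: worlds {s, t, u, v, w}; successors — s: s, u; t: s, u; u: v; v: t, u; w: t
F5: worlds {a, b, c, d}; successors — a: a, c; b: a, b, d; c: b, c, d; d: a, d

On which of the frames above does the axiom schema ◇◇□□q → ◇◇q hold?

F2, F3, F4, F5

The schema corresponds to a generalized confluence (Geach) condition: ∀x ∀y (xR²y → ∃w (yR²w ∧ xR²w)).
F1: fails — w4R²w1 but no w with w1R²w and w4R²w.
F2: ✓.
F3: ✓.
F4: ✓.
F5: ✓.
Valid on: F2, F3, F4, F5.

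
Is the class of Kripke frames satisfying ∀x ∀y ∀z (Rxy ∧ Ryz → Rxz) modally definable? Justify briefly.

The condition is transitivity. A defining modal formula is □p → □□p.
Suppose □p→□□p is valid. Take Rxy, Ryz and set V(p)={w : Rxw}. Then □p at x, so □□p at x, so □p at y, so p at z, i.e. Rxz.

Yes, by □p → □□p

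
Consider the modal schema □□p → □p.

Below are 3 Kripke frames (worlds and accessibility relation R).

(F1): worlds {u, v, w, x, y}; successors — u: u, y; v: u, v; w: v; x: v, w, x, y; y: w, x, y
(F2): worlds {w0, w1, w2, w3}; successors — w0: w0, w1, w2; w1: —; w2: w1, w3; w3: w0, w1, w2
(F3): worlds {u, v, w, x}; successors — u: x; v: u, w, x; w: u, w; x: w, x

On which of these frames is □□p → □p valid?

(F1), (F3)

The schema corresponds to density: ∀x ∀y (Rxy → ∃z (Rxz ∧ Rzy)).
(F1): satisfies the condition.
(F2): fails — Rw2w3 but no z with Rw2z and Rzw3.
(F3): satisfies the condition.
Valid on: (F1), (F3).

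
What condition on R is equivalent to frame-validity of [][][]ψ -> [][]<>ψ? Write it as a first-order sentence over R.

forall x forall z (x R^2 z -> exists w (x R^3 w & zRw))

This is a Sahlqvist (Geach-type) schema ◇^0□^3ψ → □^2◇^1ψ.
Minimal-valuation argument: fix x; take any y with xR^0y and any z with xR^2z. Set V(ψ) to the set of worlds R-reachable from y in exactly 3 steps. Then □^3ψ holds at y, so the antecedent holds at x; validity forces ◇^1ψ at z, giving a w with zR^1w and yR^3w.
First-order correspondent: forall x forall z (x R^2 z -> exists w (x R^3 w & zRw)).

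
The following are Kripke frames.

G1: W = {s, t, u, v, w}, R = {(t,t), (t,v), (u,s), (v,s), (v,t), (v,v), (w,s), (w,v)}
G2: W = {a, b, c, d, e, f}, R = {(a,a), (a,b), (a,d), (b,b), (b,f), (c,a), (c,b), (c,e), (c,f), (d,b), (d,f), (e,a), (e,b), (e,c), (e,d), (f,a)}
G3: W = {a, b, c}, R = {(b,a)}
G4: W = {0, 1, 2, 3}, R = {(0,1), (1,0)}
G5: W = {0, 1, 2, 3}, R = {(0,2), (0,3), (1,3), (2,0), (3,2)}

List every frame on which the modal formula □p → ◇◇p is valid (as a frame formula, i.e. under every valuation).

G2

This is the axiom for a generalized confluence (Geach) condition; its first-order frame correspondent is ∀x ∃w (xRw ∧ xR²w).
G1: fails — at s but no w* with sRw* and sR²w*.
G2: ✓.
G3: fails — at a but no w with aRw and aR²w.
G4: fails — at 0 but no w with 0Rw and 0R²w.
G5: fails — at 1 but no w with 1Rw and 1R²w.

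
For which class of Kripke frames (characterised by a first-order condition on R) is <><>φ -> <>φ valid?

This is frame-equivalent to □φ → □□φ (substitute ¬φ for φ and contrapose).
Suppose □φ→□□φ is valid. Take Rxy, Ryz and set V(φ)={w : Rxw}. Then □φ at x, so □□φ at x, so □φ at y, so φ at z, i.e. Rxz.
The converse is a direct semantic check.
So the correspondent is transitivity.

transitivity: forall x forall y forall z (Rxy & Ryz -> Rxz)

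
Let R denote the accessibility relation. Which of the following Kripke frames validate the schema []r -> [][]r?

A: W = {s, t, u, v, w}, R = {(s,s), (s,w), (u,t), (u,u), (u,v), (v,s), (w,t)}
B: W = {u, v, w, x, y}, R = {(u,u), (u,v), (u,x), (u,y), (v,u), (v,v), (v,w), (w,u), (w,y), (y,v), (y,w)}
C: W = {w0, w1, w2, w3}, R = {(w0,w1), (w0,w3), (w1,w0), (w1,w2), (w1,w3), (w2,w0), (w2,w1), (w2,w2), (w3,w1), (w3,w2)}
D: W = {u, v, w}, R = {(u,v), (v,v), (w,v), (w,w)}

Frame correspondent (Sahlqvist): forall x forall y forall z (Rxy & Ryz -> Rxz) — i.e. transitivity.
A: fails — Ruv and Rvs but not Rus.
B: fails — Ruv and Rvw but not Ruw.
C: fails — Rw1w2 and Rw2w1 but not Rw1w1.
D: satisfies the condition.

D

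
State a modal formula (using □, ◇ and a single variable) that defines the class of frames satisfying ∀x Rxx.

The condition is reflexivity. The T schema □q → q defines it.
Suppose □q→q is valid. At any x set V(q)={w : Rxw}. Then □q holds at x, so q holds at x, i.e. Rxx.

□q → q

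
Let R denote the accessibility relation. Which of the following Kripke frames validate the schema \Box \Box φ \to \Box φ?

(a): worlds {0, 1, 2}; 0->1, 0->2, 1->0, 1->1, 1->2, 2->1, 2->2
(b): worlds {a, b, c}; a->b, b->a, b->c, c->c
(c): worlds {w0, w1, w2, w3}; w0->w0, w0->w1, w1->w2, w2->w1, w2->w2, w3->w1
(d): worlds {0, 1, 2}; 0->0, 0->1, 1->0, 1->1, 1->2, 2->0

(a), (d)

Frame correspondent (Sahlqvist): \forall x \forall y (Rxy \to \exists z (Rxz \wedge Rzy)) — i.e. density.
(a): condition met.
(b): fails — Rab but no z with Raz and Rzb.
(c): fails — Rw3w1 but no z with Rw3z and Rzw1.
(d): condition met.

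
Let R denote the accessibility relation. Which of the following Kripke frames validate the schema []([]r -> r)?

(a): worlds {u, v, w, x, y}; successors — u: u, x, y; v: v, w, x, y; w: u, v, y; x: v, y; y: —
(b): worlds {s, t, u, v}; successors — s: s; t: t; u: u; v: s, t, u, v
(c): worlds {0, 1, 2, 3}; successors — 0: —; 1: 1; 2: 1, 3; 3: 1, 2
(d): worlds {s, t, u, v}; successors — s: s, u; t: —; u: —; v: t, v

(b)

This is the axiom for shift-reflexivity; its first-order frame correspondent is forall x forall y (Rxy -> Ryy).
(a): fails — Rvw but not Rww.
(b): holds.
(c): fails — R32 but not R22.
(d): fails — Rsu but not Ruu.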